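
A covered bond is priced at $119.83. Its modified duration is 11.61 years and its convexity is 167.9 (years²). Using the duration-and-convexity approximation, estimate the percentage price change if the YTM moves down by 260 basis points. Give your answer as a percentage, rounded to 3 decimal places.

Duration effect: -D_mod·Δy = -11.61 × (-0.026) = +0.301860
Convexity effect: ½·C·(Δy)² = 0.5 × 167.9 × (-0.026)² = +0.0567502
ΔP/P ≈ +0.301860 + 0.0567502 = +0.3586102
= +35.86102%.

+35.861%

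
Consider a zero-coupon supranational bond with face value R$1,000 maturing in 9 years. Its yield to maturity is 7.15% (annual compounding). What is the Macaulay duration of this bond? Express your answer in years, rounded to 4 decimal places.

A zero-coupon bond has a single cash flow at maturity, so its Macaulay duration equals its maturity: 9 years.

9.0000 years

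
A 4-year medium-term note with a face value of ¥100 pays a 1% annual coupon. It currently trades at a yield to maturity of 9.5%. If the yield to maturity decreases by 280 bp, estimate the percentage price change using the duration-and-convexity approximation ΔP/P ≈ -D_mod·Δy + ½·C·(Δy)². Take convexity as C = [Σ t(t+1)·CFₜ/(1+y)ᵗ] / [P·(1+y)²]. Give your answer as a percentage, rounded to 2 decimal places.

With y = 0.095:
  t   CF        PV=CF/(1+0.095)^t    t·PV        t(t+1)·PV
  1         1.00         0.9132         0.9132           1.8265
  2         1.00         0.8340         1.6680           5.0041
  3         1.00         0.7617         2.2850           9.1398
  4       101.00        70.2530       281.0120       1,405.0601
  Σ                     72.7619       285.8782       1,421.0305
P = 72.7619; D_Mac = 3.92895 yrs; D_mod = 3.58809 yrs; C = 16.28812.
Duration effect: -3.58809 × (-0.028) = +0.100466
Convexity effect: 0.5 × 16.28812 × (-0.028)² = +0.0063849
ΔP/P ≈ +0.100466 + 0.0063849 = +0.106851 = +10.6851%.

+10.69%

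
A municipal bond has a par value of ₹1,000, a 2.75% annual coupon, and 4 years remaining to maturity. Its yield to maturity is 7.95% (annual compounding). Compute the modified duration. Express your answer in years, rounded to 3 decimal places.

Periodic yield y = 0.0795. First find Macaulay duration:
  t   CF        PV=CF/(1+0.0795)^t    t·PV
  1        27.50        25.4748        25.4748
  2        27.50        23.5987        47.1973
  3        27.50        21.8607        65.5822
  4     1,027.50       756.6434     3,026.5736
  Σ                    827.5775     3,164.8279
P = 827.5775; Macaulay duration = 3,164.8279 / 827.5775 = 3.82421 years.
Modified duration = D_Mac / (1 + y) = 3.82421 / 1.0795 = 3.54257 years.

3.543 years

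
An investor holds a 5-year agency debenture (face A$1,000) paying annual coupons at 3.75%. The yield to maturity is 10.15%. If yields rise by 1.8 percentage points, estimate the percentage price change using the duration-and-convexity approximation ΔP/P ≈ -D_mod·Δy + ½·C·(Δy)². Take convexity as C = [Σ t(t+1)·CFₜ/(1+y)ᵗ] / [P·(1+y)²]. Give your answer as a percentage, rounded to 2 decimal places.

-7.14%

With y = 0.1015:
  t   CF        PV=CF/(1+0.1015)^t    t·PV        t(t+1)·PV
  1        37.50        34.0445        34.0445          68.0890
  2        37.50        30.9074        61.8148         185.4443
  3        37.50        28.0594        84.1781         336.7123
  4        37.50        25.4738       101.8951         509.4754
  5     1,037.50       639.8315     3,199.1574      19,194.9441
  Σ                    758.3165     3,481.0898      20,294.6652
P = 758.3165; D_Mac = 4.59055 yrs; D_mod = 4.16754 yrs; C = 22.05781.
Duration effect: -4.16754 × (+0.018) = -0.075016
Convexity effect: 0.5 × 22.05781 × (0.018)² = +0.0035734
ΔP/P ≈ -0.075016 + 0.0035734 = -0.071442 = -7.1442%.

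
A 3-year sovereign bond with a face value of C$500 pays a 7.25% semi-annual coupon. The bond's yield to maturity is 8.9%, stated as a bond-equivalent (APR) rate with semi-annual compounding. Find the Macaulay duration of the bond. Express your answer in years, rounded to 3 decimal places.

2.743 years

Periodic yield y = 0.0445. Discount each cash flow and weight by its period:
  t   CF        PV=CF/(1+0.0445)^t    t·PV
  1       18.125        17.3528        17.3528
  2       18.125        16.6135        33.2270
  3       18.125        15.9057        47.7171
  4       18.125        15.2280        60.9122
  5       18.125        14.5793        72.8964
  6      518.125       399.0101     2,394.0606
  Σ                    478.6894     2,626.1660
Price P = Σ PV = 478.6894.
Macaulay duration = Σ(t·PV) / P = 2,626.1660 / 478.6894 = 5.48616 half-year periods.
In years: 5.48616 / 2 = 2.74308 years.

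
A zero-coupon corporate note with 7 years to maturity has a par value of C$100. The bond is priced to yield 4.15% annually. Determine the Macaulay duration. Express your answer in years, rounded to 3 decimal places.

A zero-coupon bond has a single cash flow at maturity, so its Macaulay duration equals its maturity: 7 years.

7.000 years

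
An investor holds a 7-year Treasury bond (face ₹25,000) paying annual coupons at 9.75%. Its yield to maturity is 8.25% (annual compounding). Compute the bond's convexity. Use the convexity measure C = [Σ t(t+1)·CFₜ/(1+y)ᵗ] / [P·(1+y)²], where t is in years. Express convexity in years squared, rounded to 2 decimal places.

With y = 0.0825:
  t   CF        PV=CF/(1+0.0825)^t    t·PV        t(t+1)·PV
  1     2,437.50     2,251.7321     2,251.7321       4,503.4642
  2     2,437.50     2,080.1220     4,160.2441      12,480.7322
  3     2,437.50     1,921.5908     5,764.7724      23,059.0895
  4     2,437.50     1,775.1416     7,100.5664      35,502.8322
  5     2,437.50     1,639.8537     8,199.2684      49,195.6105
  6     2,437.50     1,514.8764     9,089.2583      63,624.8080
  7    27,437.50    15,752.4896   110,267.4274     882,139.4193
  Σ                 26,935.8062   146,833.2691   1,070,505.9559
P = 26,935.8062.
Convexity = Σ t(t+1)·PV / [P·(1+y)²] = 1,070,505.9559 / (26,935.8062 × 1.171806) = 33.91590.

33.92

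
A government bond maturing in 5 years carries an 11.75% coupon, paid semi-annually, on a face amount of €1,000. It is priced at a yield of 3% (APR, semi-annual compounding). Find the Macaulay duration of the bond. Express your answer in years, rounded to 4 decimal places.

4.1077 years

Periodic yield y = 0.015. Discount each cash flow and weight by its period:
  t   CF        PV=CF/(1+0.015)^t    t·PV
  1        58.75        57.8818        57.8818
  2        58.75        57.0264       114.0528
  3        58.75        56.1836       168.5509
  4        58.75        55.3533       221.4133
  5        58.75        54.5353       272.6765
  6        58.75        53.7294       322.3761
  7        58.75        52.9353       370.5473
  8        58.75        52.1530       417.2242
  9        58.75        51.3823       462.4406
  10    1,058.75       912.2902     9,122.9018
  Σ                  1,403.4706    11,530.0652
Price P = Σ PV = 1,403.4706.
Macaulay duration = Σ(t·PV) / P = 11,530.0652 / 1,403.4706 = 8.21540 half-year periods.
In years: 8.21540 / 2 = 4.10770 years.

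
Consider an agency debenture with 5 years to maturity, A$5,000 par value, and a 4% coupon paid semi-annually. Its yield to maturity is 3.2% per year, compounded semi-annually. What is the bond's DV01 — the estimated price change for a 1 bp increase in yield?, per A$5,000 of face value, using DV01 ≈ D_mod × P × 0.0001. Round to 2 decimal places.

Periodic yield y = 0.016.
  t   CF        PV=CF/(1+0.016)^t    t·PV
  1       100.00        98.4252        98.4252
  2       100.00        96.8752       193.7504
  3       100.00        95.3496       286.0488
  4       100.00        93.8480       375.3921
  5       100.00        92.3701       461.8505
  6       100.00        90.9155       545.4928
  7       100.00        89.4837       626.3861
  8       100.00        88.0745       704.5962
  9       100.00        86.6875       780.1878
  10    5,100.00     4,351.4410    43,514.4097
  Σ                  5,183.4704    47,586.5396
P = 5,183.4704; D_Mac = 9.18044 half-year periods = 4.59022 yrs; D_mod = 4.51793 yrs.
DV01 ≈ 4.51793 × 5,183.4704 × 0.0001 = 2.341857.

A$2.34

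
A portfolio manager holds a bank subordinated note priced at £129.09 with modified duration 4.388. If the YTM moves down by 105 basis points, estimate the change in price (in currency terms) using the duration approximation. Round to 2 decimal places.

+£5.95

Duration approximation: ΔP/P ≈ -D_mod · Δy = -4.388 × (-0.0105) = +0.046074.
ΔP ≈ 129.09 × (+0.046074) = +5.94769266.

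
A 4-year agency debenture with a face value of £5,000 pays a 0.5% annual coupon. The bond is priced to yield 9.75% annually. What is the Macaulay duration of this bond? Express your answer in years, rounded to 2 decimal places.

Periodic yield y = 0.0975. Discount each cash flow and weight by its year:
  t   CF        PV=CF/(1+0.0975)^t    t·PV
  1        25.00        22.7790        22.7790
  2        25.00        20.7554        41.5108
  3        25.00        18.9115        56.7346
  4     5,025.00     3,463.5220    13,854.0880
  Σ                  3,525.9680    13,975.1124
Price P = Σ PV = 3,525.9680.
Macaulay duration = Σ(t·PV) / P = 13,975.1124 / 3,525.9680 = 3.96348 years.

3.96 years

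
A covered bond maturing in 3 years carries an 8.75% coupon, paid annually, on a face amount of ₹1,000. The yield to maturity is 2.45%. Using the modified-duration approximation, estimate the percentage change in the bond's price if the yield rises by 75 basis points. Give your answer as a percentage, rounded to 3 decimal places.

Periodic yield y = 0.0245. Modified duration first:
  t   CF        PV=CF/(1+0.0245)^t    t·PV
  1        87.50        85.4075        85.4075
  2        87.50        83.3651       166.7301
  3     1,087.50     1,011.3311     3,033.9934
  Σ                  1,180.1037     3,286.1311
P = 1,180.1037; D_Mac = 2.78461 yrs; D_mod = 2.78461/(1+0.0245) = 2.71802 yrs.
ΔP/P ≈ -D_mod · Δy = -2.71802 × (+0.0075) = -0.020385 = -2.0385%.

-2.039%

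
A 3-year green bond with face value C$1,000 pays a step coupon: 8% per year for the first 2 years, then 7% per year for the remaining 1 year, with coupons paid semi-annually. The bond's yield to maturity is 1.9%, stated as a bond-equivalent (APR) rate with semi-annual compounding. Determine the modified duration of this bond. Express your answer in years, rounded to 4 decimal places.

Periodic yield y = 0.0095. First find Macaulay duration:
  t   CF        PV=CF/(1+0.0095)^t    t·PV
  1        40.00        39.6236        39.6236
  2        40.00        39.2507        78.5014
  3        40.00        38.8813       116.6440
  4        40.00        38.5154       154.0617
  5        35.00        33.3839       166.9193
  6     1,035.00       977.9179     5,867.5076
  Σ                  1,167.5728     6,423.2575
P = 1,167.5728; Macaulay duration = 6,423.2575 / 1,167.5728 = 5.50138 half-year periods = 2.75069 years.
Modified duration = D_Mac / (1 + y) = 2.75069 / 1.0095 = 2.72480 years.

2.7248 years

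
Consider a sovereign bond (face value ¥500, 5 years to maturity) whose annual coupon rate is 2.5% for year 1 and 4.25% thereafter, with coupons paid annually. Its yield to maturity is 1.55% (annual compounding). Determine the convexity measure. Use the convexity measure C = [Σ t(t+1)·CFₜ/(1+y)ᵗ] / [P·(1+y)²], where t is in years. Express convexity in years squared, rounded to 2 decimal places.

26.64

With y = 0.0155:
  t   CF        PV=CF/(1+0.0155)^t    t·PV        t(t+1)·PV
  1        12.50        12.3092        12.3092          24.6184
  2        21.25        20.6063        41.2125         123.6375
  3        21.25        20.2917        60.8752         243.5008
  4        21.25        19.9820        79.9280         399.6402
  5       521.25       482.6657     2,413.3285      14,479.9707
  Σ                    555.8549     2,607.6534      15,271.3677
P = 555.8549.
Convexity = Σ t(t+1)·PV / [P·(1+y)²] = 15,271.3677 / (555.8549 × 1.031240) = 26.64138.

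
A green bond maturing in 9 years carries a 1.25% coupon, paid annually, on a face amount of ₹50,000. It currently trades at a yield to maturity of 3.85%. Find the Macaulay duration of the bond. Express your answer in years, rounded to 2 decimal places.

Periodic yield y = 0.0385. Discount each cash flow and weight by its year:
  t   CF        PV=CF/(1+0.0385)^t    t·PV
  1       625.00       601.8296       601.8296
  2       625.00       579.5181     1,159.0362
  3       625.00       558.0338     1,674.1014
  4       625.00       537.3460     2,149.3840
  5       625.00       517.4251     2,587.1256
  6       625.00       498.2428     2,989.4567
  7       625.00       479.7716     3,358.4010
  8       625.00       461.9851     3,695.8812
  9    50,625.00    36,033.5067   324,301.5600
  Σ                 40,267.6588   342,516.7757
Price P = Σ PV = 40,267.6588.
Macaulay duration = Σ(t·PV) / P = 342,516.7757 / 40,267.6588 = 8.50600 years.

8.51 years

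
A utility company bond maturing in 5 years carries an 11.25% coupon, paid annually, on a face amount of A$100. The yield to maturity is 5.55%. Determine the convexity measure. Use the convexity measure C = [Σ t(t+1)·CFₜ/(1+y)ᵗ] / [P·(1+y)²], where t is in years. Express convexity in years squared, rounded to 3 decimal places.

With y = 0.0555:
  t   CF        PV=CF/(1+0.0555)^t    t·PV        t(t+1)·PV
  1        11.25        10.6585        10.6585          21.3169
  2        11.25        10.0980        20.1960          60.5881
  3        11.25         9.5670        28.7011         114.8045
  4        11.25         9.0640        36.2560         181.2799
  5       111.25        84.9198       424.5989       2,547.5932
  Σ                    124.3073       520.4105       2,925.5826
P = 124.3073.
Convexity = Σ t(t+1)·PV / [P·(1+y)²] = 2,925.5826 / (124.3073 × 1.114080) = 21.12513.

21.125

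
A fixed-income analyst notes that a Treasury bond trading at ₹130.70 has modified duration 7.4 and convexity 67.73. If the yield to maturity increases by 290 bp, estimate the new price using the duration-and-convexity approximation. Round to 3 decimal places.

₹106.374

Duration effect: -D_mod·Δy = -7.4 × (+0.029) = -0.214600
Convexity effect: ½·C·(Δy)² = 0.5 × 67.73 × (0.029)² = +0.028480465
ΔP/P ≈ -0.214600 + 0.028480465 = -0.186119535
New price ≈ 130.70 × (1 - 0.186119535) = 106.3741767755.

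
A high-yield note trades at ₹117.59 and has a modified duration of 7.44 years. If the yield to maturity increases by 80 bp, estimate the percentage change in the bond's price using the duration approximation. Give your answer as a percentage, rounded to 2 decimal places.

Duration approximation: ΔP/P ≈ -D_mod · Δy = -7.44 × (+0.008) = -0.059520.
As a percentage: -5.9520%.

-5.95%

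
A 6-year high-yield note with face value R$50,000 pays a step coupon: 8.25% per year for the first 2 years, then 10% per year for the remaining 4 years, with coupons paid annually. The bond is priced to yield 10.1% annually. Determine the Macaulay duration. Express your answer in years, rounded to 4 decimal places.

Periodic yield y = 0.101. Discount each cash flow and weight by its year:
  t   CF        PV=CF/(1+0.101)^t    t·PV
  1     4,125.00     3,746.5940     3,746.5940
  2     4,125.00     3,402.9010     6,805.8020
  3     5,000.00     3,746.3474    11,239.0422
  4     5,000.00     3,402.6770    13,610.7081
  5     5,000.00     3,090.5332    15,452.6659
  6    55,000.00    30,877.2615   185,263.5689
  Σ                 48,266.3141   236,118.3811
Price P = Σ PV = 48,266.3141.
Macaulay duration = Σ(t·PV) / P = 236,118.3811 / 48,266.3141 = 4.89199 years.

4.8920 years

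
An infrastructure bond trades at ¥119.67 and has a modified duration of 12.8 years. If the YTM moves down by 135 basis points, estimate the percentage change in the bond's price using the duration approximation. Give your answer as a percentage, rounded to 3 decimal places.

+17.280%

Duration approximation: ΔP/P ≈ -D_mod · Δy = -12.8 × (-0.0135) = +0.172800.
As a percentage: +17.2800%.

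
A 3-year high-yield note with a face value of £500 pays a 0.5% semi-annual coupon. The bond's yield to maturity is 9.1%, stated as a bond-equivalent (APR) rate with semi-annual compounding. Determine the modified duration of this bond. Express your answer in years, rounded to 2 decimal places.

Periodic yield y = 0.0455. First find Macaulay duration:
  t   CF        PV=CF/(1+0.0455)^t    t·PV
  1         1.25         1.1956         1.1956
  2         1.25         1.1436         2.2871
  3         1.25         1.0938         3.2814
  4         1.25         1.0462         4.1848
  5         1.25         1.0007         5.0033
  6       501.25       383.8046     2,302.8275
  Σ                    389.2844     2,318.7798
P = 389.2844; Macaulay duration = 2,318.7798 / 389.2844 = 5.95652 half-year periods = 2.97826 years.
Modified duration = D_Mac / (1 + y) = 2.97826 / 1.0455 = 2.84865 years.

2.85 years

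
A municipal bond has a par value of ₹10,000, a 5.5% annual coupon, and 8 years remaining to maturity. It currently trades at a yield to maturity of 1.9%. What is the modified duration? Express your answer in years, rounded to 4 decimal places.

6.7210 years

Periodic yield y = 0.019. First find Macaulay duration:
  t   CF        PV=CF/(1+0.019)^t    t·PV
  1       550.00       539.7448       539.7448
  2       550.00       529.6809     1,059.3618
  3       550.00       519.8046     1,559.4139
  4       550.00       510.1125     2,040.4499
  5       550.00       500.6011     2,503.0053
  6       550.00       491.2670     2,947.6020
  7       550.00       482.1070     3,374.7487
  8    10,550.00     9,075.2581    72,602.0652
  Σ                 12,648.5760    86,626.3917
P = 12,648.5760; Macaulay duration = 86,626.3917 / 12,648.5760 = 6.84871 years.
Modified duration = D_Mac / (1 + y) = 6.84871 / 1.019 = 6.72101 years.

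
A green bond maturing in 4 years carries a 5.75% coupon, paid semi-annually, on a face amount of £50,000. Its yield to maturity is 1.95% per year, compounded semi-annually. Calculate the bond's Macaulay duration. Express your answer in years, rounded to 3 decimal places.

Periodic yield y = 0.00975. Discount each cash flow and weight by its period:
  t   CF        PV=CF/(1+0.00975)^t    t·PV
  1     1,437.50     1,423.6197     1,423.6197
  2     1,437.50     1,409.8734     2,819.7469
  3     1,437.50     1,396.2599     4,188.7797
  4     1,437.50     1,382.7778     5,531.1113
  5     1,437.50     1,369.4259     6,847.1296
  6     1,437.50     1,356.2029     8,137.2177
  7     1,437.50     1,343.1076     9,401.7535
  8    51,437.50    47,595.8358   380,766.6866
  Σ                 57,277.1032   419,116.0450
Price P = Σ PV = 57,277.1032.
Macaulay duration = Σ(t·PV) / P = 419,116.0450 / 57,277.1032 = 7.31734 half-year periods.
In years: 7.31734 / 2 = 3.65867 years.

3.659 years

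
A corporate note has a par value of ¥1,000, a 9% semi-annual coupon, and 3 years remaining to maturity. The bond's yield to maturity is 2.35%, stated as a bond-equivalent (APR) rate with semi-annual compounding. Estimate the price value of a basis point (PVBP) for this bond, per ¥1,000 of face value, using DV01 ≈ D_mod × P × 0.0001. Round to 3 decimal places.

¥0.321

Periodic yield y = 0.01175.
  t   CF        PV=CF/(1+0.01175)^t    t·PV
  1        45.00        44.4774        44.4774
  2        45.00        43.9609        87.9217
  3        45.00        43.4503       130.3509
  4        45.00        42.9457       171.7828
  5        45.00        42.4469       212.2347
  6     1,045.00       974.2648     5,845.5888
  Σ                  1,191.5460     6,492.3563
P = 1,191.5460; D_Mac = 5.44868 half-year periods = 2.72434 yrs; D_mod = 2.69270 yrs.
DV01 ≈ 2.69270 × 1,191.5460 × 0.0001 = 0.320848.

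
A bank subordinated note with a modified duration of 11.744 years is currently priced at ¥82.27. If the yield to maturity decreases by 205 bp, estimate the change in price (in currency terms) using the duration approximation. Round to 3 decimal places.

Duration approximation: ΔP/P ≈ -D_mod · Δy = -11.744 × (-0.0205) = +0.240752.
ΔP ≈ 82.27 × (+0.240752) = +19.80666704.

+¥19.807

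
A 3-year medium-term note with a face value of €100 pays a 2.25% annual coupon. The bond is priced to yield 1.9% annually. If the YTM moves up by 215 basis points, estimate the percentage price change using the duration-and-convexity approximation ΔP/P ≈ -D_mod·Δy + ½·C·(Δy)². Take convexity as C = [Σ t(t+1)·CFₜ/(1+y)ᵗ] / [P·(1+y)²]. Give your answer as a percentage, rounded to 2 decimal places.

-5.93%

With y = 0.019:
  t   CF        PV=CF/(1+0.019)^t    t·PV        t(t+1)·PV
  1         2.25         2.2080         2.2080           4.4161
  2         2.25         2.1669         4.3338          13.0013
  3       102.25        96.6364       289.9092       1,159.6369
  Σ                    101.0113       296.4510       1,177.0542
P = 101.0113; D_Mac = 2.93483 yrs; D_mod = 2.88011 yrs; C = 11.22220.
Duration effect: -2.88011 × (+0.0215) = -0.061922
Convexity effect: 0.5 × 11.22220 × (0.0215)² = +0.0025937
ΔP/P ≈ -0.061922 + 0.0025937 = -0.059329 = -5.9329%.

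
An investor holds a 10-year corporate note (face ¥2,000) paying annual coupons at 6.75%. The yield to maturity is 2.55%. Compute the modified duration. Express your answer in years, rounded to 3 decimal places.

Periodic yield y = 0.0255. First find Macaulay duration:
  t   CF        PV=CF/(1+0.0255)^t    t·PV
  1       135.00       131.6431       131.6431
  2       135.00       128.3697       256.7393
  3       135.00       125.1776       375.5329
  4       135.00       122.0650       488.2599
  5       135.00       119.0297       595.1486
  6       135.00       116.0699       696.4197
  7       135.00       113.1838       792.2863
  8       135.00       110.3693       882.9547
  9       135.00       107.6249       968.6242
  10    2,135.00     1,659.7445    16,597.4448
  Σ                  2,733.2776    21,785.0536
P = 2,733.2776; Macaulay duration = 21,785.0536 / 2,733.2776 = 7.97030 years.
Modified duration = D_Mac / (1 + y) = 7.97030 / 1.0255 = 7.77212 years.

7.772 years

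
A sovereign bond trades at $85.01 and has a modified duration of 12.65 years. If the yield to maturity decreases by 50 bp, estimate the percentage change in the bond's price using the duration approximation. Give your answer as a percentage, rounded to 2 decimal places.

+6.33%

Duration approximation: ΔP/P ≈ -D_mod · Δy = -12.65 × (-0.005) = +0.063250.
As a percentage: +6.3250%.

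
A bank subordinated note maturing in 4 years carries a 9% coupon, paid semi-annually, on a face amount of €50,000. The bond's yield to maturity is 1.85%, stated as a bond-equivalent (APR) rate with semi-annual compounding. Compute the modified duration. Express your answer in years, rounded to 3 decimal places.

Periodic yield y = 0.00925. First find Macaulay duration:
  t   CF        PV=CF/(1+0.00925)^t    t·PV
  1     2,250.00     2,229.3783     2,229.3783
  2     2,250.00     2,208.9455     4,417.8910
  3     2,250.00     2,188.7000     6,566.1001
  4     2,250.00     2,168.6401     8,674.5604
  5     2,250.00     2,148.7640    10,743.8202
  6     2,250.00     2,129.0701    12,774.4209
  7     2,250.00     2,109.5567    14,766.8972
  8    52,250.00    48,539.6041   388,316.8331
  Σ                 63,722.6590   448,489.9011
P = 63,722.6590; Macaulay duration = 448,489.9011 / 63,722.6590 = 7.03815 half-year periods = 3.51908 years.
Modified duration = D_Mac / (1 + y) = 3.51908 / 1.00925 = 3.48682 years.

3.487 years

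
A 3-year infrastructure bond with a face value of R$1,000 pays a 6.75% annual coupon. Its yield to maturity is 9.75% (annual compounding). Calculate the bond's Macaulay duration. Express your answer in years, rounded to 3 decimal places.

Periodic yield y = 0.0975. Discount each cash flow and weight by its year:
  t   CF        PV=CF/(1+0.0975)^t    t·PV
  1        67.50        61.5034        61.5034
  2        67.50        56.0396       112.0791
  3     1,067.50       807.5219     2,422.5656
  Σ                    925.0649     2,596.1482
Price P = Σ PV = 925.0649.
Macaulay duration = Σ(t·PV) / P = 2,596.1482 / 925.0649 = 2.80645 years.

2.806 years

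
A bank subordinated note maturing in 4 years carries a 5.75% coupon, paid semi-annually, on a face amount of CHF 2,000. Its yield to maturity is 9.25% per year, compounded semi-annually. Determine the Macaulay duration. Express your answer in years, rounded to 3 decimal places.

3.602 years

Periodic yield y = 0.04625. Discount each cash flow and weight by its period:
  t   CF        PV=CF/(1+0.04625)^t    t·PV
  1        57.50        54.9582        54.9582
  2        57.50        52.5287       105.0575
  3        57.50        50.2067       150.6200
  4        57.50        47.9873       191.9490
  5        57.50        45.8660       229.3298
  6        57.50        43.8384       263.0306
  7        57.50        41.9005       293.3037
  8     2,057.50     1,433.0326    11,464.2609
  Σ                  1,770.3184    12,752.5098
Price P = Σ PV = 1,770.3184.
Macaulay duration = Σ(t·PV) / P = 12,752.5098 / 1,770.3184 = 7.20351 half-year periods.
In years: 7.20351 / 2 = 3.60176 years.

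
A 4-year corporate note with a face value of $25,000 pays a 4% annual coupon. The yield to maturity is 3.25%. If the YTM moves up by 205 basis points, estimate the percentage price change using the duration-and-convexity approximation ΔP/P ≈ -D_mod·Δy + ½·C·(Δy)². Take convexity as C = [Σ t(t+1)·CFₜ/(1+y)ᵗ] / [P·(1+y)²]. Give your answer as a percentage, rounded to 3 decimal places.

-7.137%

With y = 0.0325:
  t   CF        PV=CF/(1+0.0325)^t    t·PV        t(t+1)·PV
  1     1,000.00       968.5230       968.5230       1,937.0460
  2     1,000.00       938.0368     1,876.0736       5,628.2208
  3     1,000.00       908.5102     2,725.5307      10,902.1227
  4    26,000.00    22,877.7393    91,510.9572     457,554.7859
  Σ                 25,692.8093    97,081.0845     476,022.1754
P = 25,692.8093; D_Mac = 3.77853 yrs; D_mod = 3.65959 yrs; C = 17.37943.
Duration effect: -3.65959 × (+0.0205) = -0.075022
Convexity effect: 0.5 × 17.37943 × (0.0205)² = +0.0036519
ΔP/P ≈ -0.075022 + 0.0036519 = -0.071370 = -7.1370%.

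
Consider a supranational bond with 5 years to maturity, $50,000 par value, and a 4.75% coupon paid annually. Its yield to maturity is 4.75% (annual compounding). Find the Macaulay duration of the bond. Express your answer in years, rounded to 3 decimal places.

Periodic yield y = 0.0475. Discount each cash flow and weight by its year:
  t   CF        PV=CF/(1+0.0475)^t    t·PV
  1     2,375.00     2,267.3031     2,267.3031
  2     2,375.00     2,164.4898     4,328.9797
  3     2,375.00     2,066.3387     6,199.0162
  4     2,375.00     1,972.6384     7,890.5537
  5    52,375.00    41,529.2299   207,646.1495
  Σ                 50,000.0000   228,332.0022
Price P = Σ PV = 50,000.0000.
Macaulay duration = Σ(t·PV) / P = 228,332.0022 / 50,000.0000 = 4.56664 years.

4.567 years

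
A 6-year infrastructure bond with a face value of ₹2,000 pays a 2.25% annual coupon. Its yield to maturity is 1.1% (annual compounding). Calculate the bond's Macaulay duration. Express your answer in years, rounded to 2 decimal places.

Periodic yield y = 0.011. Discount each cash flow and weight by its year:
  t   CF        PV=CF/(1+0.011)^t    t·PV
  1        45.00        44.5104        44.5104
  2        45.00        44.0261        88.0522
  3        45.00        43.5471       130.6412
  4        45.00        43.0733       172.2931
  5        45.00        42.6046       213.0231
  6     2,045.00     1,915.0776    11,490.4657
  Σ                  2,132.8391    12,138.9857
Price P = Σ PV = 2,132.8391.
Macaulay duration = Σ(t·PV) / P = 12,138.9857 / 2,132.8391 = 5.69147 years.

5.69 years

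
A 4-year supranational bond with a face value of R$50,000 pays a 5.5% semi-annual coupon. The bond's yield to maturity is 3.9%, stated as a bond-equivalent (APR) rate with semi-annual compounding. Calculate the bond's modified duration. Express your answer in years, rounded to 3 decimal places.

3.587 years

Periodic yield y = 0.0195. First find Macaulay duration:
  t   CF        PV=CF/(1+0.0195)^t    t·PV
  1     1,375.00     1,348.7003     1,348.7003
  2     1,375.00     1,322.9037     2,645.8074
  3     1,375.00     1,297.6005     3,892.8015
  4     1,375.00     1,272.7813     5,091.1251
  5     1,375.00     1,248.4368     6,242.1838
  6     1,375.00     1,224.5579     7,347.3473
  7     1,375.00     1,201.1357     8,407.9501
  8    51,375.00    44,020.4010   352,163.2076
  Σ                 52,936.5172   387,139.1233
P = 52,936.5172; Macaulay duration = 387,139.1233 / 52,936.5172 = 7.31327 half-year periods = 3.65664 years.
Modified duration = D_Mac / (1 + y) = 3.65664 / 1.0195 = 3.58670 years.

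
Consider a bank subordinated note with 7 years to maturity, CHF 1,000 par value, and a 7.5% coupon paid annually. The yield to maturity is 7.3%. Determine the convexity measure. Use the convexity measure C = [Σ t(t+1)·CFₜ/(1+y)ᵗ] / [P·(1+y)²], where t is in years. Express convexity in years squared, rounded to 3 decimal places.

With y = 0.073:
  t   CF        PV=CF/(1+0.073)^t    t·PV        t(t+1)·PV
  1        75.00        69.8975        69.8975         139.7950
  2        75.00        65.1421       130.2842         390.8527
  3        75.00        60.7103       182.1308         728.5231
  4        75.00        56.5799       226.3197       1,131.5985
  5        75.00        52.7306       263.6530       1,581.9178
  6        75.00        49.1431       294.8589       2,064.0120
  7     1,075.00       656.4632     4,595.2427      36,761.9413
  Σ                  1,010.6668     5,762.3867      42,798.6404
P = 1,010.6668.
Convexity = Σ t(t+1)·PV / [P·(1+y)²] = 42,798.6404 / (1,010.6668 × 1.151329) = 36.78092.

36.781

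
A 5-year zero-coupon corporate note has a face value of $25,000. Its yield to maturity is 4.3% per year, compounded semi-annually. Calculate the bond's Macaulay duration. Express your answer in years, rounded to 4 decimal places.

5.0000 years

A zero-coupon bond has a single cash flow at maturity, so its Macaulay duration equals its maturity: 5 years.
(Equivalently: 10 semi-annual periods ÷ 2 = 5 years.)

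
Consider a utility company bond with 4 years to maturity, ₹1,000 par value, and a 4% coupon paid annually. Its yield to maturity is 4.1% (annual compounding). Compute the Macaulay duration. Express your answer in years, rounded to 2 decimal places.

3.77 years

Periodic yield y = 0.041. Discount each cash flow and weight by its year:
  t   CF        PV=CF/(1+0.041)^t    t·PV
  1        40.00        38.4246        38.4246
  2        40.00        36.9112        73.8225
  3        40.00        35.4575       106.3724
  4     1,040.00       885.5853     3,542.3414
  Σ                    996.3786     3,760.9609
Price P = Σ PV = 996.3786.
Macaulay duration = Σ(t·PV) / P = 3,760.9609 / 996.3786 = 3.77463 years.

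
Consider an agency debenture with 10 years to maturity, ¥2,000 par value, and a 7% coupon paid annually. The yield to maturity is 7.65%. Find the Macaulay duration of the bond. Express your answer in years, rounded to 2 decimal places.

7.45 years

Periodic yield y = 0.0765. Discount each cash flow and weight by its year:
  t   CF        PV=CF/(1+0.0765)^t    t·PV
  1       140.00       130.0511       130.0511
  2       140.00       120.8092       241.6184
  3       140.00       112.2240       336.6721
  4       140.00       104.2490       416.9960
  5       140.00        96.8407       484.2034
  6       140.00        89.9588       539.7530
  7       140.00        83.5660       584.9622
  8       140.00        77.6275       621.0202
  9       140.00        72.1110       648.9993
  10    2,140.00     1,023.9375    10,239.3746
  Σ                  1,911.3749    14,243.6505
Price P = Σ PV = 1,911.3749.
Macaulay duration = Σ(t·PV) / P = 14,243.6505 / 1,911.3749 = 7.45204 years.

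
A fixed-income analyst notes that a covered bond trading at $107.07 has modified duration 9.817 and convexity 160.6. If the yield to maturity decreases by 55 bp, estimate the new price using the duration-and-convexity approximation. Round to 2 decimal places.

Duration effect: -D_mod·Δy = -9.817 × (-0.0055) = +0.0539935
Convexity effect: ½·C·(Δy)² = 0.5 × 160.6 × (-0.0055)² = +0.002429075
ΔP/P ≈ +0.0539935 + 0.002429075 = +0.056422575
New price ≈ 107.07 × (1 + 0.056422575) = 113.11116510525.

$113.11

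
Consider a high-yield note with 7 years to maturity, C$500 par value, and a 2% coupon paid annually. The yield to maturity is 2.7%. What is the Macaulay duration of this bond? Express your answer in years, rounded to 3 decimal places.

6.590 years

Periodic yield y = 0.027. Discount each cash flow and weight by its year:
  t   CF        PV=CF/(1+0.027)^t    t·PV
  1        10.00         9.7371         9.7371
  2        10.00         9.4811        18.9622
  3        10.00         9.2318        27.6955
  4        10.00         8.9891        35.9566
  5        10.00         8.7528        43.7641
  6        10.00         8.5227        51.1362
  7       510.00       423.2306     2,962.6143
  Σ                    477.9453     3,149.8660
Price P = Σ PV = 477.9453.
Macaulay duration = Σ(t·PV) / P = 3,149.8660 / 477.9453 = 6.59043 years.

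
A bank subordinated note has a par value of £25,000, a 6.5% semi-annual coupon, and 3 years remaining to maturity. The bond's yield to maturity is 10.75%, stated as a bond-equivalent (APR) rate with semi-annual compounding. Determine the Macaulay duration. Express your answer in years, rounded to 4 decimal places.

Periodic yield y = 0.05375. Discount each cash flow and weight by its period:
  t   CF        PV=CF/(1+0.05375)^t    t·PV
  1       812.50       771.0558       771.0558
  2       812.50       731.7255     1,463.4510
  3       812.50       694.4014     2,083.2043
  4       812.50       658.9812     2,635.9248
  5       812.50       625.3677     3,126.8384
  6    25,812.50    18,854.0452   113,124.2710
  Σ                 22,335.5767   123,204.7452
Price P = Σ PV = 22,335.5767.
Macaulay duration = Σ(t·PV) / P = 123,204.7452 / 22,335.5767 = 5.51608 half-year periods.
In years: 5.51608 / 2 = 2.75804 years.

2.7580 years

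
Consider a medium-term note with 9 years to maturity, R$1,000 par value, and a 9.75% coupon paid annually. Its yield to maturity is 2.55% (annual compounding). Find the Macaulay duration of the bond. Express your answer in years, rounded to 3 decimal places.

Periodic yield y = 0.0255. Discount each cash flow and weight by its year:
  t   CF        PV=CF/(1+0.0255)^t    t·PV
  1        97.50        95.0756        95.0756
  2        97.50        92.7114       185.4229
  3        97.50        90.4061       271.2182
  4        97.50        88.1580       352.6322
  5        97.50        85.9659       429.8296
  6        97.50        83.8283       502.9698
  7        97.50        81.7438       572.2068
  8        97.50        79.7112       637.6895
  9     1,097.50       874.9506     7,874.5556
  Σ                  1,572.5510    10,921.6001
Price P = Σ PV = 1,572.5510.
Macaulay duration = Σ(t·PV) / P = 10,921.6001 / 1,572.5510 = 6.94515 years.

6.945 years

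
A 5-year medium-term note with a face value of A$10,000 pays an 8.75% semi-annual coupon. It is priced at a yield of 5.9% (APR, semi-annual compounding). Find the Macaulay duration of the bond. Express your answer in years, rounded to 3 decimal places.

4.210 years

Periodic yield y = 0.0295. Discount each cash flow and weight by its period:
  t   CF        PV=CF/(1+0.0295)^t    t·PV
  1       437.50       424.9636       424.9636
  2       437.50       412.7864       825.5728
  3       437.50       400.9581     1,202.8743
  4       437.50       389.4688     1,557.8751
  5       437.50       378.3087     1,891.5434
  6       437.50       367.4684     2,204.8102
  7       437.50       356.9387     2,498.5707
  8       437.50       346.7107     2,773.6856
  9       437.50       336.7758     3,030.9824
  10   10,437.50     7,804.2825    78,042.8245
  Σ                 11,218.6615    94,453.7025
Price P = Σ PV = 11,218.6615.
Macaulay duration = Σ(t·PV) / P = 94,453.7025 / 11,218.6615 = 8.41934 half-year periods.
In years: 8.41934 / 2 = 4.20967 years.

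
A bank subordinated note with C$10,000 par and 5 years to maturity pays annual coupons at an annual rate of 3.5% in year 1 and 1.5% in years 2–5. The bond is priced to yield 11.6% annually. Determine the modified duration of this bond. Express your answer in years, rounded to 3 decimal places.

Periodic yield y = 0.116. First find Macaulay duration:
  t   CF        PV=CF/(1+0.116)^t    t·PV
  1       350.00       313.6201       313.6201
  2       150.00       120.4378       240.8756
  3       150.00       107.9192       323.7576
  4       150.00        96.7018       386.8071
  5    10,150.00     5,863.3399    29,316.6994
  Σ                  6,502.0187    30,581.7598
P = 6,502.0187; Macaulay duration = 30,581.7598 / 6,502.0187 = 4.70343 years.
Modified duration = D_Mac / (1 + y) = 4.70343 / 1.116 = 4.21454 years.

4.215 years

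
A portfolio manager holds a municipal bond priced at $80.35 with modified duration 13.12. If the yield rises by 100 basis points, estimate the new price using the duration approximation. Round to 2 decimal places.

$69.81

Duration approximation: ΔP/P ≈ -D_mod · Δy = -13.12 × (+0.01) = -0.131200.
New price ≈ 80.35 × (1 - 0.131200) = 69.80808.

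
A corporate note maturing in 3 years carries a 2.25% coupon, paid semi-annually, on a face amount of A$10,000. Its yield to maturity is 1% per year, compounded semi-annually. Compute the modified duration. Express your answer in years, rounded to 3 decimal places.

Periodic yield y = 0.005. First find Macaulay duration:
  t   CF        PV=CF/(1+0.005)^t    t·PV
  1       112.50       111.9403       111.9403
  2       112.50       111.3834       222.7668
  3       112.50       110.8292       332.4877
  4       112.50       110.2778       441.1114
  5       112.50       109.7292       548.6460
  6    10,112.50     9,814.3641    58,886.1844
  Σ                 10,368.5240    60,543.1365
P = 10,368.5240; Macaulay duration = 60,543.1365 / 10,368.5240 = 5.83913 half-year periods = 2.91956 years.
Modified duration = D_Mac / (1 + y) = 2.91956 / 1.005 = 2.90504 years.

2.905 years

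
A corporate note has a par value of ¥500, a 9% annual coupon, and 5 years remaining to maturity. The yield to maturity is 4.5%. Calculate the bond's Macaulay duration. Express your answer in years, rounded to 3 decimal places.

4.311 years

Periodic yield y = 0.045. Discount each cash flow and weight by its year:
  t   CF        PV=CF/(1+0.045)^t    t·PV
  1        45.00        43.0622        43.0622
  2        45.00        41.2078        82.4157
  3        45.00        39.4333       118.3000
  4        45.00        37.7353       150.9410
  5       545.00       437.3358     2,186.6791
  Σ                    598.7745     2,581.3981
Price P = Σ PV = 598.7745.
Macaulay duration = Σ(t·PV) / P = 2,581.3981 / 598.7745 = 4.31114 years.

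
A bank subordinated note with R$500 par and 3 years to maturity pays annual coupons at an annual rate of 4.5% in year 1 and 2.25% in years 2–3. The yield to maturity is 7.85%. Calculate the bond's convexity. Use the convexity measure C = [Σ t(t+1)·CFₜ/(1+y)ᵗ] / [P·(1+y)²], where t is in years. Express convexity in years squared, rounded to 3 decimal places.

With y = 0.0785:
  t   CF        PV=CF/(1+0.0785)^t    t·PV        t(t+1)·PV
  1        22.50        20.8623        20.8623          41.7246
  2        11.25         9.6719        19.3438          58.0315
  3       511.25       407.5425     1,222.6274       4,890.5096
  Σ                    438.0767     1,262.8335       4,990.2657
P = 438.0767.
Convexity = Σ t(t+1)·PV / [P·(1+y)²] = 4,990.2657 / (438.0767 × 1.163162) = 9.79339.

9.793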